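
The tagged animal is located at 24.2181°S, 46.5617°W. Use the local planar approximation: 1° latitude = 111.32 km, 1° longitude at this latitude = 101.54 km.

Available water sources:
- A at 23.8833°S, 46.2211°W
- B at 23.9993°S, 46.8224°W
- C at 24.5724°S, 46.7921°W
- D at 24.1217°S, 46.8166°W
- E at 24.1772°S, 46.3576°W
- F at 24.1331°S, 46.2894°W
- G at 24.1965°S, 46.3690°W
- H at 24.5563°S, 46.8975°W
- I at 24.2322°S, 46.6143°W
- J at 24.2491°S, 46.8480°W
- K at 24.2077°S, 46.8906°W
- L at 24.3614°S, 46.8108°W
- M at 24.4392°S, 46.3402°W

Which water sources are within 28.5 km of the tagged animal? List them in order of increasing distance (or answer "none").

Distances from 24.2181°S, 46.5617°W:
A: √((0.3348·111.32)² + (0.3406·101.54)²) = √(1389.048129 + 1196.089300) = 50.8442 km
B: √((0.2188·111.32)² + (-0.2607·101.54)²) = √(593.254486 + 700.739148) = 35.9721 km
C: √((-0.3543·111.32)² + (-0.2304·101.54)²) = √(1555.566923 + 547.317416) = 45.8572 km
D: √((0.0964·111.32)² + (-0.2549·101.54)²) = √(115.159684 + 669.906187) = 28.0190 km
E: √((0.0409·111.32)² + (0.2041·101.54)²) = √(20.729700 + 429.497191) = 21.2186 km
F: √((0.0850·111.32)² + (0.2723·101.54)²) = √(89.533229 + 764.486113) = 29.2236 km
G: √((0.0216·111.32)² + (0.1927·101.54)²) = √(5.781678 + 382.858019) = 19.7139 km
H: √((-0.3382·111.32)² + (-0.3358·101.54)²) = √(1417.403830 + 1162.614411) = 50.7939 km
I: √((-0.0141·111.32)² + (-0.0526·101.54)²) = √(2.463682 + 28.526324) = 5.5669 km
J: √((-0.0310·111.32)² + (-0.2863·101.54)²) = √(11.908849 + 845.117343) = 29.2750 km
K: √((0.0104·111.32)² + (-0.3289·101.54)²) = √(1.340334 + 1115.326613) = 33.4166 km
L: √((-0.1433·111.32)² + (-0.2491·101.54)²) = √(254.471281 + 639.766909) = 29.9038 km
M: √((-0.2211·111.32)² + (0.2215·101.54)²) = √(605.792484 + 505.850029) = 33.3413 km
Threshold 28.5 km: I (5.5669 km), G (19.7139 km), E (21.2186 km), D (28.0190 km) are within range.

I, G, E, D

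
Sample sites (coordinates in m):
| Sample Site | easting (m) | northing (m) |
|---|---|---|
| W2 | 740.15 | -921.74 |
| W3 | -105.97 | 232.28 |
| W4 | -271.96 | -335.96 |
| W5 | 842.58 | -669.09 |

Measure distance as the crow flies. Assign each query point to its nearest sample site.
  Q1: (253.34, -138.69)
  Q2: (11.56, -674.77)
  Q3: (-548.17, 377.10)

Q1→W3; Q2→W4; Q3→W3

Q1 at (253.34, -138.69):
  W2: 922.04 m
  W3: 516.45 m
  W4: 561.12 m
  W5: 792.80 m
  → nearest: W3 (516.45 m)
Q2 at (11.56, -674.77):
  W2: 769.31 m
  W3: 914.63 m
  W4: 441.79 m
  W5: 831.04 m
  → nearest: W4 (441.79 m)
Q3 at (-548.17, 377.10):
  W2: 1829.41 m
  W3: 465.31 m
  W4: 764.69 m
  W5: 1740.32 m
  → nearest: W3 (465.31 m)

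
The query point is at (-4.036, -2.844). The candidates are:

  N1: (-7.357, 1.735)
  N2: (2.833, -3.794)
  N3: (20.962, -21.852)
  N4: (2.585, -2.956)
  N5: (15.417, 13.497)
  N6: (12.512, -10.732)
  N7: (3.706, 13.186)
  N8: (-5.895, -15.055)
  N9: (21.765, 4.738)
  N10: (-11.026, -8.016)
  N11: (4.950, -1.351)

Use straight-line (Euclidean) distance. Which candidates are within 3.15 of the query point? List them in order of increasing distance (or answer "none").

none

Distances from (-4.036, -2.844):
N1: 5.657
N2: 6.934
N3: 31.404
N4: 6.622
N5: 25.406
N6: 18.332
N7: 17.802
N8: 12.352
N9: 26.892
N10: 8.695
N11: 9.109
Threshold 3.15: none within range.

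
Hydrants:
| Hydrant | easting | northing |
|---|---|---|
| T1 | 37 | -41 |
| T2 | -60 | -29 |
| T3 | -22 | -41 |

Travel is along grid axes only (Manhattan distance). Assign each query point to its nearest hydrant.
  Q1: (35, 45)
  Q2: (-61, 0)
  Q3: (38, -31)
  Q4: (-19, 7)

Q1→T1; Q2→T2; Q3→T1; Q4→T3

Q1 at (35, 45):
  T1: 88
  T2: 169
  T3: 143
  → nearest: T1 (88)
Q2 at (-61, 0):
  T1: 139
  T2: 30
  T3: 80
  → nearest: T2 (30)
Q3 at (38, -31):
  T1: 11
  T2: 100
  T3: 70
  → nearest: T1 (11)
Q4 at (-19, 7):
  T1: 104
  T2: 77
  T3: 51
  → nearest: T3 (51)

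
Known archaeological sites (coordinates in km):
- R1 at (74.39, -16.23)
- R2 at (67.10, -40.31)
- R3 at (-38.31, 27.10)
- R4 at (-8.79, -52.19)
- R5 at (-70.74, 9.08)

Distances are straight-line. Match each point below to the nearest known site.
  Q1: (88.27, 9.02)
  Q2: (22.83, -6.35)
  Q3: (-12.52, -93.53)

Q1→R1; Q2→R1; Q3→R4

Q1 at (88.27, 9.02):
  R1: 28.81 km
  R2: 53.68 km
  R3: 127.86 km
  R4: 114.75 km
  R5: 159.01 km
  → nearest: R1 (28.81 km)
Q2 at (22.83, -6.35):
  R1: 52.50 km
  R2: 55.80 km
  R3: 69.69 km
  R4: 55.69 km
  R5: 94.83 km
  → nearest: R1 (52.50 km)
Q3 at (-12.52, -93.53):
  R1: 116.31 km
  R2: 95.77 km
  R3: 123.36 km
  R4: 41.51 km
  R5: 117.98 km
  → nearest: R4 (41.51 km)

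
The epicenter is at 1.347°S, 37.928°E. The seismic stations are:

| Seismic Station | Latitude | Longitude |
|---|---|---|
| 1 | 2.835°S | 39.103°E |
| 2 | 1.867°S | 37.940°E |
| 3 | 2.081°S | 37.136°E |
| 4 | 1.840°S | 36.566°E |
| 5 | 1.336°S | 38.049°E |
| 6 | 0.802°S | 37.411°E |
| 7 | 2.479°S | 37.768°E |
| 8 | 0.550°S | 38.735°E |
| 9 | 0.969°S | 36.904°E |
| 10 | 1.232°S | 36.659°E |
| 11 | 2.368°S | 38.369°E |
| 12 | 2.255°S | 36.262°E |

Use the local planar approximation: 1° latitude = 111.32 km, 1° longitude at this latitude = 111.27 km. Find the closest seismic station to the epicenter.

5

Distances from 1.347°S, 37.928°E:
1: 211.025 km
2: 57.902 km
3: 120.177 km
4: 161.181 km
5: 13.519 km
6: 83.607 km
7: 127.266 km
8: 126.233 km
9: 121.462 km
10: 141.781 km
11: 123.798 km
12: 211.142 km
Minimum: 5 at 13.519 km.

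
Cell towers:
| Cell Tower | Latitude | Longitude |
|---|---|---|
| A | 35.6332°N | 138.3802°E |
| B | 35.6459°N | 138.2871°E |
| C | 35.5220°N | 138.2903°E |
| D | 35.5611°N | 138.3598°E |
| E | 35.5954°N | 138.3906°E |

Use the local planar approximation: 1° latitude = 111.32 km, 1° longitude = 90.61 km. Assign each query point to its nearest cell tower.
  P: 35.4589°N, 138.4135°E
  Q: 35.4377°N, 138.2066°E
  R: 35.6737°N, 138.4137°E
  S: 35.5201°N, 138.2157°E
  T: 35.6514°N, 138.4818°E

P→D; Q→C; R→A; S→C; T→A

P at 35.4589°N, 138.4135°E:
  A: √((0.1743·111.32)² + (-0.0333·90.61)²) = √(376.479358 + 9.104178) = 19.6363 km
  B: √((0.1870·111.32)² + (-0.1264·90.61)²) = √(433.340828 + 131.173591) = 23.7595 km
  C: √((0.0631·111.32)² + (-0.1232·90.61)²) = √(49.340678 + 124.615963) = 13.1893 km
  D: √((0.1022·111.32)² + (-0.0537·90.61)²) = √(129.433945 + 23.675591) = 12.3737 km
  E: √((0.1365·111.32)² + (-0.0229·90.61)²) = √(230.893495 + 4.305496) = 15.3362 km
  → nearest: D (12.3737 km)
Q at 35.4377°N, 138.2066°E:
  A: √((0.1955·111.32)² + (0.1736·90.61)²) = √(473.630781 + 247.429628) = 26.8526 km
  B: √((0.2082·111.32)² + (0.0805·90.61)²) = √(537.165171 + 53.203968) = 24.2975 km
  C: √((0.0843·111.32)² + (0.0837·90.61)²) = √(88.064636 + 57.517921) = 12.0658 km
  D: √((0.1234·111.32)² + (0.1532·90.61)²) = √(188.702092 + 192.694710) = 19.5294 km
  E: √((0.1577·111.32)² + (0.1840·90.61)²) = √(308.183783 + 277.963587) = 24.2105 km
  → nearest: C (12.0658 km)
R at 35.6737°N, 138.4137°E:
  A: √((-0.0405·111.32)² + (-0.0335·90.61)²) = √(20.326212 + 9.213866) = 5.4351 km
  B: √((-0.0278·111.32)² + (-0.1266·90.61)²) = √(9.577143 + 131.589026) = 11.8813 km
  C: √((-0.1517·111.32)² + (-0.1234·90.61)²) = √(285.179010 + 125.020888) = 20.2534 km
  D: √((-0.1126·111.32)² + (-0.0539·90.61)²) = √(157.116999 + 23.852274) = 13.4525 km
  E: √((-0.0783·111.32)² + (-0.0231·90.61)²) = √(75.974862 + 4.381030) = 8.9641 km
  → nearest: A (5.4351 km)
S at 35.5201°N, 138.2157°E:
  A: √((0.1131·111.32)² + (0.1645·90.61)²) = √(158.515453 + 222.169310) = 19.5111 km
  B: √((0.1258·111.32)² + (0.0714·90.61)²) = √(196.113584 + 41.855129) = 15.4262 km
  C: √((0.0019·111.32)² + (0.0746·90.61)²) = √(0.044736 + 45.690921) = 6.7628 km
  D: √((0.0410·111.32)² + (0.1441·90.61)²) = √(20.831191 + 170.482664) = 13.8316 km
  E: √((0.0753·111.32)² + (0.1749·90.61)²) = √(70.264563 + 251.149247) = 17.9280 km
  → nearest: C (6.7628 km)
T at 35.6514°N, 138.4818°E:
  A: √((-0.0182·111.32)² + (-0.1016·90.61)²) = √(4.104773 + 84.749994) = 9.4263 km
  B: √((-0.0055·111.32)² + (-0.1947·90.61)²) = √(0.374862 + 311.231943) = 17.6524 km
  C: √((-0.1294·111.32)² + (-0.1915·90.61)²) = √(207.498494 + 301.085484) = 22.5518 km
  D: √((-0.0903·111.32)² + (-0.1220·90.61)²) = √(101.046644 + 122.200202) = 14.9414 km
  E: √((-0.0560·111.32)² + (-0.0912·90.61)²) = √(38.861759 + 68.287614) = 10.3513 km
  → nearest: A (9.4263 km)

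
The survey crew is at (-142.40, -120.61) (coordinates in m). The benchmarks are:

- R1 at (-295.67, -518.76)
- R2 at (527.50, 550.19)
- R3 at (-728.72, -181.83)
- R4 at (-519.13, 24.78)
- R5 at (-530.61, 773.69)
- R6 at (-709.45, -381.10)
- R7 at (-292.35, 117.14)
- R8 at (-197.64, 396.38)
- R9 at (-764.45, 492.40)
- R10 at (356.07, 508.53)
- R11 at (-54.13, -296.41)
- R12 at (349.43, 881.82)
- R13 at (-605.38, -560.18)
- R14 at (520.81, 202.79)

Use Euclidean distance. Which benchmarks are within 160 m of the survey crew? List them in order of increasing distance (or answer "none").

Distances from (-142.40, -120.61):
R1: √((-153.27)² + (-398.15)²) = √(23491.6929 + 158523.4225) = 426.63 m
R2: √((669.90)² + (670.80)²) = √(448766.0100 + 449972.6400) = 948.02 m
R3: √((-586.32)² + (-61.22)²) = √(343771.1424 + 3747.8884) = 589.51 m
R4: √((-376.73)² + (145.39)²) = √(141925.4929 + 21138.2521) = 403.81 m
R5: √((-388.21)² + (894.30)²) = √(150707.0041 + 799772.4900) = 974.93 m
R6: √((-567.05)² + (-260.49)²) = √(321545.7025 + 67855.0401) = 624.02 m
R7: √((-149.95)² + (237.75)²) = √(22485.0025 + 56525.0625) = 281.09 m
R8: √((-55.24)² + (516.99)²) = √(3051.4576 + 267278.6601) = 519.93 m
R9: √((-622.05)² + (613.01)²) = √(386946.2025 + 375781.2601) = 873.34 m
R10: √((498.47)² + (629.14)²) = √(248472.3409 + 395817.1396) = 802.68 m
R11: √((88.27)² + (-175.80)²) = √(7791.5929 + 30905.6400) = 196.72 m
R12: √((491.83)² + (1002.43)²) = √(241896.7489 + 1004865.9049) = 1116.59 m
R13: √((-462.98)² + (-439.57)²) = √(214350.4804 + 193221.7849) = 638.41 m
R14: √((663.21)² + (323.40)²) = √(439847.5041 + 104587.5600) = 737.86 m
Threshold 160 m: none within range.

none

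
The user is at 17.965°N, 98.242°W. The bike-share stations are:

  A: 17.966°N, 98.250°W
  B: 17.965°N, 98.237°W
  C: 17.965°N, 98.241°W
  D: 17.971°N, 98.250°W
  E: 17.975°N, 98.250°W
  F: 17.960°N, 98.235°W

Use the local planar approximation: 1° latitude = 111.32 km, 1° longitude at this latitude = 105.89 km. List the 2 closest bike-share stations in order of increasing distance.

Distances from 17.965°N, 98.242°W:
A: √((0.001·111.32)² + (-0.008·105.89)²) = √(0.01239 + 0.71761) = 0.854 km
B: √((0.000·111.32)² + (0.005·105.89)²) = √(0.00000 + 0.28032) = 0.529 km
C: √((0.000·111.32)² + (0.001·105.89)²) = √(0.00000 + 0.01121) = 0.106 km
D: √((0.006·111.32)² + (-0.008·105.89)²) = √(0.44612 + 0.71761) = 1.079 km
E: √((0.010·111.32)² + (-0.008·105.89)²) = √(1.23921 + 0.71761) = 1.399 km
F: √((-0.005·111.32)² + (0.007·105.89)²) = √(0.30980 + 0.54942) = 0.927 km
Sorted: C (0.106 km) < B (0.529 km) < A (0.854 km) < F (0.927 km) < …

C, B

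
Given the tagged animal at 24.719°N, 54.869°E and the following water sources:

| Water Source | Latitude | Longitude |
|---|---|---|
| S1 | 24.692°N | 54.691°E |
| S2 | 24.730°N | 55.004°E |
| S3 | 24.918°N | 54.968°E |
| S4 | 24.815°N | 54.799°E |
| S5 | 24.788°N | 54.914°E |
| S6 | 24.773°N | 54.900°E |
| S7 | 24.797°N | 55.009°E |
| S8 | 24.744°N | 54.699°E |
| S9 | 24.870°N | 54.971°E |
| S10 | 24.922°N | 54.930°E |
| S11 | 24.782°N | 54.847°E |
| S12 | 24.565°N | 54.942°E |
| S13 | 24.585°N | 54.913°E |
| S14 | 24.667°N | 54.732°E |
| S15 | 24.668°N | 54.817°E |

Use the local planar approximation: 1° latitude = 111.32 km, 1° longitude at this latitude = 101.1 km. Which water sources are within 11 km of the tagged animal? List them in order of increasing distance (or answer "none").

S6, S11, S15, S5

Distances from 24.719°N, 54.869°E:
S1: 18.245 km
S2: 13.703 km
S3: 24.309 km
S4: 12.818 km
S5: 8.927 km
S6: 6.779 km
S7: 16.605 km
S8: 17.411 km
S9: 19.720 km
S10: 23.424 km
S11: 7.357 km
S12: 18.664 km
S13: 15.566 km
S14: 15.012 km
S15: 7.738 km
Threshold 11 km: S6 (6.779 km), S11 (7.357 km), S15 (7.738 km), S5 (8.927 km) are within range.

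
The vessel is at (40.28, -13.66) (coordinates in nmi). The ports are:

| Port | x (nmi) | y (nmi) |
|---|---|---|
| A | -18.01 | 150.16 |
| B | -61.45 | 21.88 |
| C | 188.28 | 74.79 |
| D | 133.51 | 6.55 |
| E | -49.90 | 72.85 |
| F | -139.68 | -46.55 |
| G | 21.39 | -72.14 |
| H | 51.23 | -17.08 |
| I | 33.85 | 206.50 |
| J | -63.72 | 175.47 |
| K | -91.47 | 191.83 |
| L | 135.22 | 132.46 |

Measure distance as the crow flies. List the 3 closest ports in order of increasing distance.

H, G, D

Distances from (40.28, -13.66):
A: √((-58.29)² + (163.82)²) = √(3397.7241 + 26836.9924) = 173.88 nmi
B: √((-101.73)² + (35.54)²) = √(10348.9929 + 1263.0916) = 107.76 nmi
C: √((148.00)² + (88.45)²) = √(21904.0000 + 7823.4025) = 172.42 nmi
D: √((93.23)² + (20.21)²) = √(8691.8329 + 408.4441) = 95.40 nmi
E: √((-90.18)² + (86.51)²) = √(8132.4324 + 7483.9801) = 124.97 nmi
F: √((-179.96)² + (-32.89)²) = √(32385.6016 + 1081.7521) = 182.94 nmi
G: √((-18.89)² + (-58.48)²) = √(356.8321 + 3419.9104) = 61.46 nmi
H: √((10.95)² + (-3.42)²) = √(119.9025 + 11.6964) = 11.47 nmi
I: √((-6.43)² + (220.16)²) = √(41.3449 + 48470.4256) = 220.25 nmi
J: √((-104.00)² + (189.13)²) = √(10816.0000 + 35770.1569) = 215.84 nmi
K: √((-131.75)² + (205.49)²) = √(17358.0625 + 42226.1401) = 244.10 nmi
L: √((94.94)² + (146.12)²) = √(9013.6036 + 21351.0544) = 174.25 nmi
Sorted: H (11.47 nmi) < G (61.46 nmi) < D (95.40 nmi) < B (107.76 nmi) < E (124.97 nmi) < …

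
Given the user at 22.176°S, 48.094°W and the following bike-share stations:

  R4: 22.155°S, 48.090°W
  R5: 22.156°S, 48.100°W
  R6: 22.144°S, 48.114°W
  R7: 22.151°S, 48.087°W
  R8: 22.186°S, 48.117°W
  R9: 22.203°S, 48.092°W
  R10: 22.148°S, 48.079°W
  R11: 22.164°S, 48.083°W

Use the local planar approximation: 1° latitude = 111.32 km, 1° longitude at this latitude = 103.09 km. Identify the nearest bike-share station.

R11

Distances from 22.176°S, 48.094°W:
R4: 2.374 km
R5: 2.311 km
R6: 4.116 km
R7: 2.875 km
R8: 2.619 km
R9: 3.013 km
R10: 3.479 km
R11: 1.752 km
Minimum: R11 at 1.752 km.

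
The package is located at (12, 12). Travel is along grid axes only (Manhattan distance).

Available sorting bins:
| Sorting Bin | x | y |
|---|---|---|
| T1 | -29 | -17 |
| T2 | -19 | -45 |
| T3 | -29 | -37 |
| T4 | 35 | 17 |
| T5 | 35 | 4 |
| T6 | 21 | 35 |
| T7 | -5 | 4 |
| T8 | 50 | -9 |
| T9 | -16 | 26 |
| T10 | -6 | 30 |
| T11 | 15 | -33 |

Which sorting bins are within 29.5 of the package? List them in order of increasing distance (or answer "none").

Distances from (12, 12):
T1: |-41| + |-29| = 41 + 29 = 70
T2: |-31| + |-57| = 31 + 57 = 88
T3: |-41| + |-49| = 41 + 49 = 90
T4: |23| + |5| = 23 + 5 = 28
T5: |23| + |-8| = 23 + 8 = 31
T6: |9| + |23| = 9 + 23 = 32
T7: |-17| + |-8| = 17 + 8 = 25
T8: |38| + |-21| = 38 + 21 = 59
T9: |-28| + |14| = 28 + 14 = 42
T10: |-18| + |18| = 18 + 18 = 36
T11: |3| + |-45| = 3 + 45 = 48
Threshold 29.5: T7 (25), T4 (28) are within range.

T7, T4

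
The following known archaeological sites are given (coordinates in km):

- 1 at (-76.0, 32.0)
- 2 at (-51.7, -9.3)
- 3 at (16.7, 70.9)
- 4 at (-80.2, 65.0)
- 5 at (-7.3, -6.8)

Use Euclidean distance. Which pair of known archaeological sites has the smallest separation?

Pairwise distances:
1–4: √((-4.2)² + (33.0)²) = √(17.640 + 1089.000) = 33.3 km
2–5: √((44.4)² + (2.5)²) = √(1971.360 + 6.250) = 44.5 km
1–2: √((24.3)² + (-41.3)²) = √(590.490 + 1705.690) = 47.9 km
1–5: √((68.7)² + (-38.8)²) = √(4719.690 + 1505.440) = 78.9 km
2–4: √((-28.5)² + (74.3)²) = √(812.250 + 5520.490) = 79.6 km
3–5: √((-24.0)² + (-77.7)²) = √(576.000 + 6037.290) = 81.3 km
3–4: √((-96.9)² + (-5.9)²) = √(9389.610 + 34.810) = 97.1 km
1–3: √((92.7)² + (38.9)²) = √(8593.290 + 1513.210) = 100.5 km
4–5: √((72.9)² + (-71.8)²) = √(5314.410 + 5155.240) = 102.3 km
2–3: √((68.4)² + (80.2)²) = √(4678.560 + 6432.040) = 105.4 km
Closest pair: 1–4 at 33.3 km.

1 and 4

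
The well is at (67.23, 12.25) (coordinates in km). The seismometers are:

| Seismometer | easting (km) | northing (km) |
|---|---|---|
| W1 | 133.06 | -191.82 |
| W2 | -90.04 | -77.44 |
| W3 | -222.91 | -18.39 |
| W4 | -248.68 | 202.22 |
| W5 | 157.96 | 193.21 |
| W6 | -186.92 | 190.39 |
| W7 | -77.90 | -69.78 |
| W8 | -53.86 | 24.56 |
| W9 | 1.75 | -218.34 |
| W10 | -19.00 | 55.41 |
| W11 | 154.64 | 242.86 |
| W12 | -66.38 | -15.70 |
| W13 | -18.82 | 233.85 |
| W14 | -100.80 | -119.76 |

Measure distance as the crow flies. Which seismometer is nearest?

W10

Distances from (67.23, 12.25):
W1: 214.43 km
W2: 181.05 km
W3: 291.75 km
W4: 368.63 km
W5: 202.43 km
W6: 310.36 km
W7: 166.71 km
W8: 121.71 km
W9: 239.71 km
W10: 96.43 km
W11: 246.62 km
W12: 136.50 km
W13: 237.72 km
W14: 213.68 km
Minimum: W10 at 96.43 km.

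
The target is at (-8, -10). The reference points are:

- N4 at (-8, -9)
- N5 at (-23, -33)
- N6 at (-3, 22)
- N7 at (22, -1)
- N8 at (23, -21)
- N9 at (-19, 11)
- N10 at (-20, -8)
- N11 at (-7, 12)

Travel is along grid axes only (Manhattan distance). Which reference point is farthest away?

N8

Distances from (-8, -10):
N4: 1
N5: 38
N6: 37
N7: 39
N8: 42
N9: 32
N10: 14
N11: 23
Maximum: N8 at 42.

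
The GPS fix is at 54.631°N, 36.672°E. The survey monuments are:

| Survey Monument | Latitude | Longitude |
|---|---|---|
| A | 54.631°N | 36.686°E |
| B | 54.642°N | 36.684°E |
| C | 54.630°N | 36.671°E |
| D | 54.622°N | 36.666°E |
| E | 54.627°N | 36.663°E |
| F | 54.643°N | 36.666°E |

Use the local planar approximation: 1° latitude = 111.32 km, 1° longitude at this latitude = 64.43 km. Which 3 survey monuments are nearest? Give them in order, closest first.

Distances from 54.631°N, 36.672°E:
A: 0.902 km
B: 1.448 km
C: 0.129 km
D: 1.074 km
E: 0.731 km
F: 1.391 km
Sorted: C (0.129 km) < E (0.731 km) < A (0.902 km) < D (1.074 km) < F (1.391 km) < …

C, E, A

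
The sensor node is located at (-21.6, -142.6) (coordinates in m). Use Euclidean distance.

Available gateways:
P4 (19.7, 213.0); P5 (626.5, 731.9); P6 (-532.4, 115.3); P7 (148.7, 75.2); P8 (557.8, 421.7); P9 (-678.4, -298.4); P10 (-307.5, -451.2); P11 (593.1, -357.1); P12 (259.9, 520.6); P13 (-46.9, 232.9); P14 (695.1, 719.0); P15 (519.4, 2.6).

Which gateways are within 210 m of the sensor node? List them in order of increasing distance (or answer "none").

Distances from (-21.6, -142.6):
P4: √((41.3)² + (355.6)²) = √(1705.690 + 126451.360) = 358.0 m
P5: √((648.1)² + (874.5)²) = √(420033.610 + 764750.250) = 1088.5 m
P6: √((-510.8)² + (257.9)²) = √(260916.640 + 66512.410) = 572.2 m
P7: √((170.3)² + (217.8)²) = √(29002.090 + 47436.840) = 276.5 m
P8: √((579.4)² + (564.3)²) = √(335704.360 + 318434.490) = 808.8 m
P9: √((-656.8)² + (-155.8)²) = √(431386.240 + 24273.640) = 675.0 m
P10: √((-285.9)² + (-308.6)²) = √(81738.810 + 95233.960) = 420.7 m
P11: √((614.7)² + (-214.5)²) = √(377856.090 + 46010.250) = 651.1 m
P12: √((281.5)² + (663.2)²) = √(79242.250 + 439834.240) = 720.5 m
P13: √((-25.3)² + (375.5)²) = √(640.090 + 141000.250) = 376.4 m
P14: √((716.7)² + (861.6)²) = √(513658.890 + 742354.560) = 1120.7 m
P15: √((541.0)² + (145.2)²) = √(292681.000 + 21083.040) = 560.1 m
Threshold 210 m: none within range.

none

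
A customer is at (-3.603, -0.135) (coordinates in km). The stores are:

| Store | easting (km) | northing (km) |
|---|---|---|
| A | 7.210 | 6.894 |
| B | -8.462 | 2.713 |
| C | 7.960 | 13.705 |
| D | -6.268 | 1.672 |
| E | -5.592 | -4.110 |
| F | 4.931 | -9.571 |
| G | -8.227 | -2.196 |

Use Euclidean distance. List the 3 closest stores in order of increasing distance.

D, E, G

Distances from (-3.603, -0.135):
A: √((10.813)² + (7.029)²) = √(116.92097 + 49.40684) = 12.897 km
B: √((-4.859)² + (2.848)²) = √(23.60988 + 8.11110) = 5.632 km
C: √((11.563)² + (13.840)²) = √(133.70297 + 191.54560) = 18.035 km
D: √((-2.665)² + (1.807)²) = √(7.10222 + 3.26525) = 3.220 km
E: √((-1.989)² + (-3.975)²) = √(3.95612 + 15.80063) = 4.445 km
F: √((8.534)² + (-9.436)²) = √(72.82916 + 89.03810) = 12.723 km
G: √((-4.624)² + (-2.061)²) = √(21.38138 + 4.24772) = 5.063 km
Sorted: D (3.220 km) < E (4.445 km) < G (5.063 km) < B (5.632 km) < F (12.723 km) < …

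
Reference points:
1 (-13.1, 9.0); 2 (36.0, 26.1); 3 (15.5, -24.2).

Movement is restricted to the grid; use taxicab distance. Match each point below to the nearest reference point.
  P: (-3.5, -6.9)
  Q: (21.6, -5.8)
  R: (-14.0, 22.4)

P at (-3.5, -6.9):
  1: |-9.6| + |15.9| = 9.6 + 15.9 = 25.5
  2: |39.5| + |33.0| = 39.5 + 33.0 = 72.5
  3: |19.0| + |-17.3| = 19.0 + 17.3 = 36.3
  → nearest: 1 (25.5)
Q at (21.6, -5.8):
  1: |-34.7| + |14.8| = 34.7 + 14.8 = 49.5
  2: |14.4| + |31.9| = 14.4 + 31.9 = 46.3
  3: |-6.1| + |-18.4| = 6.1 + 18.4 = 24.5
  → nearest: 3 (24.5)
R at (-14.0, 22.4):
  1: |0.9| + |-13.4| = 0.9 + 13.4 = 14.3
  2: |50.0| + |3.7| = 50.0 + 3.7 = 53.7
  3: |29.5| + |-46.6| = 29.5 + 46.6 = 76.1
  → nearest: 1 (14.3)

P→1; Q→3; R→1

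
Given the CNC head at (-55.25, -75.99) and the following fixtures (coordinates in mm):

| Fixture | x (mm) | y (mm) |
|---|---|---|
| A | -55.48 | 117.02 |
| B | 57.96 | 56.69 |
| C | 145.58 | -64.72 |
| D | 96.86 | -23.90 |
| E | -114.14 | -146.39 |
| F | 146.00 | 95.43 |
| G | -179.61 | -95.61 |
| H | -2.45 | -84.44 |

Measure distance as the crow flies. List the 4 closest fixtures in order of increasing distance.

Distances from (-55.25, -75.99):
A: 193.01 mm
B: 174.41 mm
C: 201.15 mm
D: 160.78 mm
E: 91.78 mm
F: 264.36 mm
G: 125.90 mm
H: 53.47 mm
Sorted: H (53.47 mm) < E (91.78 mm) < G (125.90 mm) < D (160.78 mm) < B (174.41 mm) < A (193.01 mm) < …

H, E, G, D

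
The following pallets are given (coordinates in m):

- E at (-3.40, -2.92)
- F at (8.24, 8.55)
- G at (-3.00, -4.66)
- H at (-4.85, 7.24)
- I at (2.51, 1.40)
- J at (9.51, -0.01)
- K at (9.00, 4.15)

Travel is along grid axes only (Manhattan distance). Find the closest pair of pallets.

E and G

Pairwise distances:
E–F: 23.11 m
E–G: 2.14 m
E–H: 11.61 m
E–I: 10.23 m
E–J: 15.82 m
E–K: 19.47 m
F–G: 24.45 m
F–H: 14.40 m
F–I: 12.88 m
F–J: 9.83 m
F–K: 5.16 m
G–H: 13.75 m
G–I: 11.57 m
G–J: 17.16 m
G–K: 20.81 m
H–I: 13.20 m
H–J: 21.61 m
H–K: 16.94 m
I–J: 8.41 m
I–K: 9.24 m
J–K: 4.67 m
Closest pair: E–G at 2.14 m.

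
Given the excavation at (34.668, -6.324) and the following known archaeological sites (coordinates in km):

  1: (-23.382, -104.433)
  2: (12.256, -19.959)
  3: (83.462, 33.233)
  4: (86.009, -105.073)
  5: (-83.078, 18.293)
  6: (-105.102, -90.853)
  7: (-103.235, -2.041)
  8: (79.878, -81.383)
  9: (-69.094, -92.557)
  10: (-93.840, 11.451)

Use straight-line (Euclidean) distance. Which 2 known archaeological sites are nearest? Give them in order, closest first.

2, 3

Distances from (34.668, -6.324):
1: √((-58.050)² + (-98.109)²) = √(3369.80250 + 9625.37588) = 113.996 km
2: √((-22.412)² + (-13.635)²) = √(502.29774 + 185.91322) = 26.234 km
3: √((48.794)² + (39.557)²) = √(2380.85444 + 1564.75625) = 62.814 km
4: √((51.341)² + (-98.749)²) = √(2635.89828 + 9751.36500) = 111.298 km
5: √((-117.746)² + (24.617)²) = √(13864.12052 + 605.99669) = 120.292 km
6: √((-139.770)² + (-84.529)²) = √(19535.65290 + 7145.15184) = 163.343 km
7: √((-137.903)² + (4.283)²) = √(19017.23741 + 18.34409) = 137.969 km
8: √((45.210)² + (-75.059)²) = √(2043.94410 + 5633.85348) = 87.623 km
9: √((-103.762)² + (-86.233)²) = √(10766.55264 + 7436.13029) = 134.917 km
10: √((-128.508)² + (17.775)²) = √(16514.30606 + 315.95062) = 129.731 km
Sorted: 2 (26.234 km) < 3 (62.814 km) < 8 (87.623 km) < 4 (111.298 km) < …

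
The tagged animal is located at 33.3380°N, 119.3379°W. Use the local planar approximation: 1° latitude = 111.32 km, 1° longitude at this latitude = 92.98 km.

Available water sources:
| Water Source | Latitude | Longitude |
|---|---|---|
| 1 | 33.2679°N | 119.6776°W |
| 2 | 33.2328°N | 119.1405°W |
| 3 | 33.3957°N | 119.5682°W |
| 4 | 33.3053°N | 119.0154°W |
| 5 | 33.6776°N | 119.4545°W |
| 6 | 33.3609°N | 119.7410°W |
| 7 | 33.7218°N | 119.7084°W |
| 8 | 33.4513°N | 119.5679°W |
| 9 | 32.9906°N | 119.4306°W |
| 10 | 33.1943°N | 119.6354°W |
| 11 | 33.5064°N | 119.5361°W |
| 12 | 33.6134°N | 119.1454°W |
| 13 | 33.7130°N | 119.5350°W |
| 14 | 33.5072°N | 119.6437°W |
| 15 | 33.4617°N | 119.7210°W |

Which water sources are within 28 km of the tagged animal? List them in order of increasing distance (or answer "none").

2, 3, 8, 11

Distances from 33.3380°N, 119.3379°W:
1: √((-0.0701·111.32)² + (-0.3397·92.98)²) = √(60.895112 + 997.631555) = 32.5350 km
2: √((-0.1052·111.32)² + (0.1974·92.98)²) = √(137.144336 + 336.878566) = 21.7721 km
3: √((0.0577·111.32)² + (-0.2303·92.98)²) = √(41.257036 + 458.529160) = 22.3559 km
4: √((-0.0327·111.32)² + (0.3225·92.98)²) = √(13.250794 + 899.163195) = 30.2062 km
5: √((0.3396·111.32)² + (-0.1166·92.98)²) = √(1429.162981 + 117.537428) = 39.3281 km
6: √((0.0229·111.32)² + (-0.4031·92.98)²) = √(6.498563 + 1404.768241) = 37.5668 km
7: √((0.3838·111.32)² + (-0.3705·92.98)²) = √(1825.392812 + 1186.739802) = 54.8829 km
8: √((0.1133·111.32)² + (-0.2300·92.98)²) = √(159.076569 + 457.335333) = 24.8276 km
9: √((-0.3474·111.32)² + (-0.0927·92.98)²) = √(1495.567516 + 74.291402) = 39.6214 km
10: √((-0.1437·111.32)² + (-0.2975·92.98)²) = √(255.893899 + 765.161348) = 31.9540 km
11: √((0.1684·111.32)² + (-0.1982·92.98)²) = √(351.423314 + 339.614625) = 26.2876 km
12: √((0.2754·111.32)² + (0.1925·92.98)²) = √(939.884023 + 320.361672) = 35.4999 km
13: √((0.3750·111.32)² + (-0.1971·92.98)²) = √(1742.645025 + 335.855398) = 45.5906 km
14: √((0.1692·111.32)² + (-0.3058·92.98)²) = √(354.770184 + 808.451639) = 34.1060 km
15: √((0.1237·111.32)² + (-0.3831·92.98)²) = √(189.620721 + 1268.829852) = 38.1897 km
Threshold 28 km: 2 (21.7721 km), 3 (22.3559 km), 8 (24.8276 km), 11 (26.2876 km) are within range.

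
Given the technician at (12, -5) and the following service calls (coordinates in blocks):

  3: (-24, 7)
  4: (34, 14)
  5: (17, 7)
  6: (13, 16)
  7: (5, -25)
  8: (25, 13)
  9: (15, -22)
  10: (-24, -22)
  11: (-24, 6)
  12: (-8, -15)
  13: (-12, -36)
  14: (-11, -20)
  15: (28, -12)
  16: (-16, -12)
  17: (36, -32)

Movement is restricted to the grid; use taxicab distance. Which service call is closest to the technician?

5

Distances from (12, -5):
3: 48 blocks
4: 41 blocks
5: 17 blocks
6: 22 blocks
7: 27 blocks
8: 31 blocks
9: 20 blocks
10: 53 blocks
11: 47 blocks
12: 30 blocks
13: 55 blocks
14: 38 blocks
15: 23 blocks
16: 35 blocks
17: 51 blocks
Minimum: 5 at 17 blocks.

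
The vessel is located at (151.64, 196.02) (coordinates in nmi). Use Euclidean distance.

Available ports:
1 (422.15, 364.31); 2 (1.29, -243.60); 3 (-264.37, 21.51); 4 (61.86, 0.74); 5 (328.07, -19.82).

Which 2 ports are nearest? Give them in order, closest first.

Distances from (151.64, 196.02):
1: 318.59 nmi
2: 464.62 nmi
3: 451.13 nmi
4: 214.93 nmi
5: 278.77 nmi
Sorted: 4 (214.93 nmi) < 5 (278.77 nmi) < 1 (318.59 nmi) < 3 (451.13 nmi) < …

4, 5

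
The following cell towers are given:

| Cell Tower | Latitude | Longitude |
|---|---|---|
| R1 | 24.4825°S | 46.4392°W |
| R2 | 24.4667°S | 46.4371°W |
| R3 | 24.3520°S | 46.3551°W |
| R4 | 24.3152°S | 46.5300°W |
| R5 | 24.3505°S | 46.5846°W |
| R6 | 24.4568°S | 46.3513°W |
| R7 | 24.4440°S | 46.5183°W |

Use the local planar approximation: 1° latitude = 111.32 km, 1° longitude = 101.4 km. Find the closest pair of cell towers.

R1 and R2

Pairwise distances:
R1–R2: 1.7717 km
R1–R3: 16.8453 km
R1–R4: 20.7754 km
R1–R5: 20.8157 km
R1–R6: 9.3610 km
R1–R7: 9.0940 km
R2–R3: 15.2371 km
R2–R4: 19.3175 km
R2–R5: 19.7743 km
R2–R6: 8.7696 km
R2–R7: 8.6127 km
R3–R4: 18.2018 km
R3–R5: 23.2719 km
R3–R6: 11.6727 km
R3–R7: 19.4612 km
R4–R5: 6.7892 km
R4–R6: 24.0169 km
R4–R7: 14.3870 km
R5–R6: 26.4511 km
R5–R7: 12.3908 km
R6–R7: 16.9936 km
Closest pair: R1–R2 at 1.7717 km.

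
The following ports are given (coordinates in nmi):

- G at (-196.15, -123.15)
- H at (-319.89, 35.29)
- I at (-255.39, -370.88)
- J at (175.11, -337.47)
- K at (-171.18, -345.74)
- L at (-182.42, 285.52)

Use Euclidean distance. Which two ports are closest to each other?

Pairwise distances:
I–K: √((84.21)² + (25.14)²) = √(7091.3241 + 632.0196) = 87.88 nmi
G–H: √((-123.74)² + (158.44)²) = √(15311.5876 + 25103.2336) = 201.03 nmi
G–K: √((24.97)² + (-222.59)²) = √(623.5009 + 49546.3081) = 223.99 nmi
G–I: √((-59.24)² + (-247.73)²) = √(3509.3776 + 61370.1529) = 254.71 nmi
H–L: √((137.47)² + (250.23)²) = √(18898.0009 + 62615.0529) = 285.50 nmi
J–K: √((-346.29)² + (-8.27)²) = √(119916.7641 + 68.3929) = 346.39 nmi
G–L: √((13.73)² + (408.67)²) = √(188.5129 + 167011.1689) = 408.90 nmi
H–K: √((148.71)² + (-381.03)²) = √(22114.6641 + 145183.8609) = 409.02 nmi
H–I: √((64.50)² + (-406.17)²) = √(4160.2500 + 164974.0689) = 411.26 nmi
G–J: √((371.26)² + (-214.32)²) = √(137833.9876 + 45933.0624) = 428.68 nmi
I–J: √((430.50)² + (33.41)²) = √(185330.2500 + 1116.2281) = 431.79 nmi
H–J: √((495.00)² + (-372.76)²) = √(245025.0000 + 138950.0176) = 619.66 nmi
K–L: √((-11.24)² + (631.26)²) = √(126.3376 + 398489.1876) = 631.36 nmi
I–L: √((72.97)² + (656.40)²) = √(5324.6209 + 430860.9600) = 660.44 nmi
J–L: √((-357.53)² + (622.99)²) = √(127827.7009 + 388116.5401) = 718.29 nmi
Closest pair: I–K at 87.88 nmi.

I and K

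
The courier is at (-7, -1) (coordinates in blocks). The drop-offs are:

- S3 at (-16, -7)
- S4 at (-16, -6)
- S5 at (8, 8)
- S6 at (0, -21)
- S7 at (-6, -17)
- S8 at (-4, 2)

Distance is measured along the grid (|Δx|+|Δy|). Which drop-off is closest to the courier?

S8

Distances from (-7, -1):
S3: |-9| + |-6| = 9 + 6 = 15 blocks
S4: |-9| + |-5| = 9 + 5 = 14 blocks
S5: |15| + |9| = 15 + 9 = 24 blocks
S6: |7| + |-20| = 7 + 20 = 27 blocks
S7: |1| + |-16| = 1 + 16 = 17 blocks
S8: |3| + |3| = 3 + 3 = 6 blocks
Minimum: S8 at 6 blocks.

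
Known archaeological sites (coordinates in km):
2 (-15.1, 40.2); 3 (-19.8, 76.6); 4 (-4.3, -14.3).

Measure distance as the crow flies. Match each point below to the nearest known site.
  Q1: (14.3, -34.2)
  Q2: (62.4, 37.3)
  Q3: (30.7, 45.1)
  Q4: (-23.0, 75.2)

Q1→4; Q2→2; Q3→2; Q4→3

Q1 at (14.3, -34.2):
  2: √((-29.4)² + (74.4)²) = √(864.360 + 5535.360) = 80.0 km
  3: √((-34.1)² + (110.8)²) = √(1162.810 + 12276.640) = 115.9 km
  4: √((-18.6)² + (19.9)²) = √(345.960 + 396.010) = 27.2 km
  → nearest: 4 (27.2 km)
Q2 at (62.4, 37.3):
  2: √((-77.5)² + (2.9)²) = √(6006.250 + 8.410) = 77.6 km
  3: √((-82.2)² + (39.3)²) = √(6756.840 + 1544.490) = 91.1 km
  4: √((-66.7)² + (-51.6)²) = √(4448.890 + 2662.560) = 84.3 km
  → nearest: 2 (77.6 km)
Q3 at (30.7, 45.1):
  2: √((-45.8)² + (-4.9)²) = √(2097.640 + 24.010) = 46.1 km
  3: √((-50.5)² + (31.5)²) = √(2550.250 + 992.250) = 59.5 km
  4: √((-35.0)² + (-59.4)²) = √(1225.000 + 3528.360) = 68.9 km
  → nearest: 2 (46.1 km)
Q4 at (-23.0, 75.2):
  2: √((7.9)² + (-35.0)²) = √(62.410 + 1225.000) = 35.9 km
  3: √((3.2)² + (1.4)²) = √(10.240 + 1.960) = 3.5 km
  4: √((18.7)² + (-89.5)²) = √(349.690 + 8010.250) = 91.4 km
  → nearest: 3 (3.5 km)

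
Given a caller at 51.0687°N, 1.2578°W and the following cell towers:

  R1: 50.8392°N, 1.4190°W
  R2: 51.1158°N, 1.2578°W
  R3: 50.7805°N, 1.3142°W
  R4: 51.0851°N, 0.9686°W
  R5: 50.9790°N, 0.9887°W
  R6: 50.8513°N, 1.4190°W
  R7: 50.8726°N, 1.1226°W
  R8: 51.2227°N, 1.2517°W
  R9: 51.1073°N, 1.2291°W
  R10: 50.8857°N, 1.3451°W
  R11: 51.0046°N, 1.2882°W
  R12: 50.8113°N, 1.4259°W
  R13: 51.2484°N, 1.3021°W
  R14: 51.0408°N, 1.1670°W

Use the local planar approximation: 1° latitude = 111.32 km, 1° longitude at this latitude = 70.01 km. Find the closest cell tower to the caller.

R9

Distances from 51.0687°N, 1.2578°W:
R1: 27.9296 km
R2: 5.2432 km
R3: 32.3245 km
R4: 20.3290 km
R5: 21.3223 km
R6: 26.7030 km
R7: 23.7936 km
R8: 17.1486 km
R9: 4.7435 km
R10: 21.2686 km
R11: 7.4462 km
R12: 30.9764 km
R13: 20.2432 km
R14: 7.0751 km
Minimum: R9 at 4.7435 km.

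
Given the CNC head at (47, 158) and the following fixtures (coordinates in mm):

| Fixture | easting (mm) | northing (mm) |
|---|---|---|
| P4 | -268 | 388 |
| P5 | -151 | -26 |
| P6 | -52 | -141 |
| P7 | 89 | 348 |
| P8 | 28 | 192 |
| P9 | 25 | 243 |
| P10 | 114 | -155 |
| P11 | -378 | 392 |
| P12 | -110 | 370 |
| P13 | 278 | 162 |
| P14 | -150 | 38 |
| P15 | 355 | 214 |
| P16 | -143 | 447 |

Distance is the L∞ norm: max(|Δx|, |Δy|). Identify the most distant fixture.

Distances from (47, 158):
P4: max(|-315|, |230|) = 315 mm
P5: max(|-198|, |-184|) = 198 mm
P6: max(|-99|, |-299|) = 299 mm
P7: max(|42|, |190|) = 190 mm
P8: max(|-19|, |34|) = 34 mm
P9: max(|-22|, |85|) = 85 mm
P10: max(|67|, |-313|) = 313 mm
P11: max(|-425|, |234|) = 425 mm
P12: max(|-157|, |212|) = 212 mm
P13: max(|231|, |4|) = 231 mm
P14: max(|-197|, |-120|) = 197 mm
P15: max(|308|, |56|) = 308 mm
P16: max(|-190|, |289|) = 289 mm
Maximum: P11 at 425 mm.

P11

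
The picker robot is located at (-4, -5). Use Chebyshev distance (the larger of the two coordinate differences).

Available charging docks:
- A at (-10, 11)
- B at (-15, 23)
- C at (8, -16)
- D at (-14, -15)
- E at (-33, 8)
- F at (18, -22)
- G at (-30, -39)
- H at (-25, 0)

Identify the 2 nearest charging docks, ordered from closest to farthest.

D, C

Distances from (-4, -5):
A: max(|-6|, |16|) = 16
B: max(|-11|, |28|) = 28
C: max(|12|, |-11|) = 12
D: max(|-10|, |-10|) = 10
E: max(|-29|, |13|) = 29
F: max(|22|, |-17|) = 22
G: max(|-26|, |-34|) = 34
H: max(|-21|, |5|) = 21
Sorted: D (10) < C (12) < A (16) < H (21) < …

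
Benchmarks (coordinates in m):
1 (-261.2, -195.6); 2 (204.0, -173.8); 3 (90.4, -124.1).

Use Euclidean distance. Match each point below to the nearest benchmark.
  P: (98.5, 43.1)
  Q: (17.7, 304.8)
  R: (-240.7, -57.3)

P at (98.5, 43.1):
  1: √((-359.7)² + (-238.7)²) = √(129384.090 + 56977.690) = 431.7 m
  2: √((105.5)² + (-216.9)²) = √(11130.250 + 47045.610) = 241.2 m
  3: √((-8.1)² + (-167.2)²) = √(65.610 + 27955.840) = 167.4 m
  → nearest: 3 (167.4 m)
Q at (17.7, 304.8):
  1: √((-278.9)² + (-500.4)²) = √(77785.210 + 250400.160) = 572.9 m
  2: √((186.3)² + (-478.6)²) = √(34707.690 + 229057.960) = 513.6 m
  3: √((72.7)² + (-428.9)²) = √(5285.290 + 183955.210) = 435.0 m
  → nearest: 3 (435.0 m)
R at (-240.7, -57.3):
  1: √((-20.5)² + (-138.3)²) = √(420.250 + 19126.890) = 139.8 m
  2: √((444.7)² + (-116.5)²) = √(197758.090 + 13572.250) = 459.7 m
  3: √((331.1)² + (-66.8)²) = √(109627.210 + 4462.240) = 337.8 m
  → nearest: 1 (139.8 m)

P→3; Q→3; R→1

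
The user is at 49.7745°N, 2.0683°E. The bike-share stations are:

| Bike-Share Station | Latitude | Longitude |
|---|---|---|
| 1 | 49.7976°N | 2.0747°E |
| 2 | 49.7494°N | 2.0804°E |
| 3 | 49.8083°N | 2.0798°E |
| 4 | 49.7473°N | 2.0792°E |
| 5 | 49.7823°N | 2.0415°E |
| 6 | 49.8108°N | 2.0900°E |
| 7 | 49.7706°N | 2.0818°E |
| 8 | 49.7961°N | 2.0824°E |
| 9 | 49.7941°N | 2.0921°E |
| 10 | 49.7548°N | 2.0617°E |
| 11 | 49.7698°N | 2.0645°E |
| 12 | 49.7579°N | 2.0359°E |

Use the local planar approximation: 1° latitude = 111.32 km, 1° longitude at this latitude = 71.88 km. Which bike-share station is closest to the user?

Distances from 49.7745°N, 2.0683°E:
1: √((0.0231·111.32)² + (0.0064·71.88)²) = √(6.612571 + 0.211629) = 2.6123 km
2: √((-0.0251·111.32)² + (0.0121·71.88)²) = √(7.807174 + 0.756462) = 2.9264 km
3: √((0.0338·111.32)² + (0.0115·71.88)²) = √(14.157279 + 0.683301) = 3.8523 km
4: √((-0.0272·111.32)² + (0.0109·71.88)²) = √(9.168203 + 0.613860) = 3.1276 km
5: √((0.0078·111.32)² + (-0.0268·71.88)²) = √(0.753938 + 3.710955) = 2.1130 km
6: √((0.0363·111.32)² + (0.0217·71.88)²) = √(16.329002 + 2.432964) = 4.3315 km
7: √((-0.0039·111.32)² + (0.0135·71.88)²) = √(0.188484 + 0.941637) = 1.0631 km
8: √((0.0216·111.32)² + (0.0141·71.88)²) = √(5.781678 + 1.027198) = 2.6094 km
9: √((0.0196·111.32)² + (0.0238·71.88)²) = √(4.760565 + 2.926645) = 2.7726 km
10: √((-0.0197·111.32)² + (-0.0066·71.88)²) = √(4.809267 + 0.225063) = 2.2437 km
11: √((-0.0047·111.32)² + (-0.0038·71.88)²) = √(0.273742 + 0.074608) = 0.5902 km
12: √((-0.0166·111.32)² + (-0.0324·71.88)²) = √(3.414779 + 5.423831) = 2.9730 km
Minimum: 11 at 0.5902 km.

11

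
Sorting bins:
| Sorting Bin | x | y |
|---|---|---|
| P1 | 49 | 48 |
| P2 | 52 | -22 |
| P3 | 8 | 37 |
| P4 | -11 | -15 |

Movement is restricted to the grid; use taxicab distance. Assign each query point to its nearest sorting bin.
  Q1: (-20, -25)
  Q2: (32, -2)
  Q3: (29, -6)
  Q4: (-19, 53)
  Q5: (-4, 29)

Q1→P4; Q2→P2; Q3→P2; Q4→P3; Q5→P3

Q1 at (-20, -25):
  P1: |69| + |73| = 69 + 73 = 142
  P2: |72| + |3| = 72 + 3 = 75
  P3: |28| + |62| = 28 + 62 = 90
  P4: |9| + |10| = 9 + 10 = 19
  → nearest: P4 (19)
Q2 at (32, -2):
  P1: |17| + |50| = 17 + 50 = 67
  P2: |20| + |-20| = 20 + 20 = 40
  P3: |-24| + |39| = 24 + 39 = 63
  P4: |-43| + |-13| = 43 + 13 = 56
  → nearest: P2 (40)
Q3 at (29, -6):
  P1: |20| + |54| = 20 + 54 = 74
  P2: |23| + |-16| = 23 + 16 = 39
  P3: |-21| + |43| = 21 + 43 = 64
  P4: |-40| + |-9| = 40 + 9 = 49
  → nearest: P2 (39)
Q4 at (-19, 53):
  P1: |68| + |-5| = 68 + 5 = 73
  P2: |71| + |-75| = 71 + 75 = 146
  P3: |27| + |-16| = 27 + 16 = 43
  P4: |8| + |-68| = 8 + 68 = 76
  → nearest: P3 (43)
Q5 at (-4, 29):
  P1: |53| + |19| = 53 + 19 = 72
  P2: |56| + |-51| = 56 + 51 = 107
  P3: |12| + |8| = 12 + 8 = 20
  P4: |-7| + |-44| = 7 + 44 = 51
  → nearest: P3 (20)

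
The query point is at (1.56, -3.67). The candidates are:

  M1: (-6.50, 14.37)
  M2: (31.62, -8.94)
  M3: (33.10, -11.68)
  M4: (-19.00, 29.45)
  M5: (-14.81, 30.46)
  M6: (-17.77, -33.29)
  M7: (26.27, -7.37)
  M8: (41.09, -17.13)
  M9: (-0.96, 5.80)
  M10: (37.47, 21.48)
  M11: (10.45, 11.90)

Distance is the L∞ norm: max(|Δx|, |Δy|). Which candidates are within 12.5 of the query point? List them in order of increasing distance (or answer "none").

Distances from (1.56, -3.67):
M1: 18.04
M2: 30.06
M3: 31.54
M4: 33.12
M5: 34.13
M6: 29.62
M7: 24.71
M8: 39.53
M9: 9.47
M10: 35.91
M11: 15.57
Threshold 12.5: M9 (9.47) is within range.

M9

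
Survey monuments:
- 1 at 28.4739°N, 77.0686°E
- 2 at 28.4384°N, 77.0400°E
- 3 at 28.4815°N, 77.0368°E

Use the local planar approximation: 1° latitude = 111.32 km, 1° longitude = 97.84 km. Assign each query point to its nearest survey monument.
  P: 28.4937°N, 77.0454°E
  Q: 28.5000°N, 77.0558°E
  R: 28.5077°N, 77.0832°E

P at 28.4937°N, 77.0454°E:
  1: 3.1640 km
  2: 6.1786 km
  3: 1.5976 km
  → nearest: 3 (1.5976 km)
Q at 28.5000°N, 77.0558°E:
  1: 3.1639 km
  2: 7.0294 km
  3: 2.7743 km
  → nearest: 3 (2.7743 km)
R at 28.5077°N, 77.0832°E:
  1: 4.0246 km
  2: 8.7965 km
  3: 5.3959 km
  → nearest: 1 (4.0246 km)

P→3; Q→3; R→1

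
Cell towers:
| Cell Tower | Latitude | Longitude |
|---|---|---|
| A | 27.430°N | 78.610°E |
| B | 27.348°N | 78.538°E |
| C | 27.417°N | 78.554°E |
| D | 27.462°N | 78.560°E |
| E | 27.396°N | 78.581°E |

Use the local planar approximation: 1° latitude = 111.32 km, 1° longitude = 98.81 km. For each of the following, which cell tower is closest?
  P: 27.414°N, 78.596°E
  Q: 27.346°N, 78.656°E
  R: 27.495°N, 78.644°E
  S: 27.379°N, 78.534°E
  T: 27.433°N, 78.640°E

P at 27.414°N, 78.596°E:
  A: √((0.016·111.32)² + (0.014·98.81)²) = √(3.17239 + 1.91363) = 2.255 km
  B: √((-0.066·111.32)² + (-0.058·98.81)²) = √(53.98017 + 32.84413) = 9.318 km
  C: √((0.003·111.32)² + (-0.042·98.81)²) = √(0.11153 + 17.22267) = 4.163 km
  D: √((0.048·111.32)² + (-0.036·98.81)²) = √(28.55150 + 12.65339) = 6.419 km
  E: √((-0.018·111.32)² + (-0.015·98.81)²) = √(4.01505 + 2.19677) = 2.492 km
  → nearest: A (2.255 km)
Q at 27.346°N, 78.656°E:
  A: √((0.084·111.32)² + (-0.046·98.81)²) = √(87.43896 + 20.65939) = 10.397 km
  B: √((0.002·111.32)² + (-0.118·98.81)²) = √(0.04957 + 135.94581) = 11.662 km
  C: √((0.071·111.32)² + (-0.102·98.81)²) = √(62.46879 + 101.57858) = 12.808 km
  D: √((0.116·111.32)² + (-0.096·98.81)²) = √(166.74867 + 89.97964) = 16.023 km
  E: √((0.050·111.32)² + (-0.075·98.81)²) = √(30.98036 + 54.91922) = 9.268 km
  → nearest: E (9.268 km)
R at 27.495°N, 78.644°E:
  A: √((-0.065·111.32)² + (-0.034·98.81)²) = √(52.35680 + 11.28651) = 7.978 km
  B: √((-0.147·111.32)² + (-0.106·98.81)²) = √(267.78181 + 109.70174) = 19.429 km
  C: √((-0.078·111.32)² + (-0.090·98.81)²) = √(75.39379 + 79.08367) = 12.429 km
  D: √((-0.033·111.32)² + (-0.084·98.81)²) = √(13.49504 + 68.89066) = 9.077 km
  E: √((-0.099·111.32)² + (-0.063·98.81)²) = √(121.45539 + 38.75100) = 12.657 km
  → nearest: A (7.978 km)
S at 27.379°N, 78.534°E:
  A: √((0.051·111.32)² + (0.076·98.81)²) = √(32.23196 + 56.39349) = 9.414 km
  B: √((-0.031·111.32)² + (0.004·98.81)²) = √(11.90885 + 0.15621) = 3.473 km
  C: √((0.038·111.32)² + (0.020·98.81)²) = √(17.89425 + 3.90537) = 4.669 km
  D: √((0.083·111.32)² + (0.026·98.81)²) = √(85.36947 + 6.60007) = 9.590 km
  E: √((0.017·111.32)² + (0.047·98.81)²) = √(3.58133 + 21.56739) = 5.015 km
  → nearest: B (3.473 km)
T at 27.433°N, 78.640°E:
  A: √((-0.003·111.32)² + (-0.030·98.81)²) = √(0.11153 + 8.78707) = 2.983 km
  B: √((-0.085·111.32)² + (-0.102·98.81)²) = √(89.53323 + 101.57858) = 13.824 km
  C: √((-0.016·111.32)² + (-0.086·98.81)²) = √(3.17239 + 72.21023) = 8.682 km
  D: √((0.029·111.32)² + (-0.080·98.81)²) = √(10.42179 + 62.48586) = 8.539 km
  E: √((-0.037·111.32)² + (-0.059·98.81)²) = √(16.96484 + 33.98645) = 7.138 km
  → nearest: A (2.983 km)

P→A; Q→E; R→A; S→B; T→A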